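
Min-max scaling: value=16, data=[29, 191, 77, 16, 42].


min=16, max=191
(16-16)/(191-16) = 0/175 = 0.0

0.0


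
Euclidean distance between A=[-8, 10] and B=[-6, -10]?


d = √((-8+ 6)² + (10+ 10)²)
  = √(4 + 400)
  = √404 = 20.0998

20.0998


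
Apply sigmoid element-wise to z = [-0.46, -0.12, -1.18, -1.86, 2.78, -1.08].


σ(-0.46) = 1/(1+e^0.46) = 0.387
σ(-0.12) = 1/(1+e^0.12) = 0.47
σ(-1.18) = 1/(1+e^1.18) = 0.2351
σ(-1.86) = 1/(1+e^1.86) = 0.1347
σ(2.78) = 1/(1+e^-2.78) = 0.9416
σ(-1.08) = 1/(1+e^1.08) = 0.2535
result = [0.387, 0.47, 0.2351, 0.1347, 0.9416, 0.2535]

[0.387, 0.47, 0.2351, 0.1347, 0.9416, 0.2535]


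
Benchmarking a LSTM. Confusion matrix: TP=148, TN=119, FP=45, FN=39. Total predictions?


Total = TP + TN + FP + FN
= 148 + 119 + 45 + 39
= 351
(Predicted positive: 193, predicted negative: 158)

351


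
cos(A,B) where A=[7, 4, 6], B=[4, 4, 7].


A·B = 7·4 + 4·4 + 6·7 = 86
‖A‖ = √101 = 10.0499, ‖B‖ = √81 = 9
cos = 86/(√101·√81) = 86/√8181 = 0.9508

0.9508


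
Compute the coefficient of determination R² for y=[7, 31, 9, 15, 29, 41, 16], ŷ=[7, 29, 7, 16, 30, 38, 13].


ȳ = 21.1429
SS_res = Σ(y-ŷ)² = 28
SS_tot = Σ(y-ȳ)² = 964.86
R² = 1 - SS_res/SS_tot = 1 - 0.029 = 0.971

0.971


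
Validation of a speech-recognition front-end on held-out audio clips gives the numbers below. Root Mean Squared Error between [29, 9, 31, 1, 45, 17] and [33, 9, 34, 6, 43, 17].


MSE = 54/6 = 9
RMSE = √(54/6) = 3.0

3.0


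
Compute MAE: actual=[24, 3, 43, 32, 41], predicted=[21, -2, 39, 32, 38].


Absolute errors: |24-21|=3, |3+ 2|=5, |43-39|=4, |32-32|=0, |41-38|=3
Sum = 15
MAE = 15/5 = 3

3


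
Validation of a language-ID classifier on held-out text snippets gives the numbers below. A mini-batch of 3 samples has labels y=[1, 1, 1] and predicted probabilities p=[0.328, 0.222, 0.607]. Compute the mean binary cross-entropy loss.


L[0] = -ln(0.328) = 1.1147
L[1] = -ln(0.222) = 1.5051
L[2] = -ln(0.607) = 0.4992
mean = (1.1147 + 1.5051 + 0.4992)/3 = 1.0397

1.0397


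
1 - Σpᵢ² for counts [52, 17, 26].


Probabilities: [52/95, 17/95, 26/95] ≈ [0.5474, 0.1789, 0.2737]
Σpᵢ² = (2704 + 289 + 676)/95² = 3669/9025
Gini = 1 - Σpᵢ² = 1 - 3669/9025 = 0.5935

0.5935


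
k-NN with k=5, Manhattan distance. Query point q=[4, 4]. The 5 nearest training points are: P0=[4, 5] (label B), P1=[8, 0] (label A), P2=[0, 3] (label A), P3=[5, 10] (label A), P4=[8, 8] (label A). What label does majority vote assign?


d(q,P0) = 1  (label B)
d(q,P1) = 8  (label A)
d(q,P2) = 5  (label A)
d(q,P3) = 7  (label A)
d(q,P4) = 8  (label A)
Votes: A=4, B=1
Majority → A

A


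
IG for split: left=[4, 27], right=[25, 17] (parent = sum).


Parent = [29, 44], H_parent = 0.9693
H_left = 0.5548 (n=31), H_right = 0.9737 (n=42)
H_children = (31/73)·0.5548 + (42/73)·0.9737 = 0.7958
IG = 0.9693 - 0.7958 = 0.1735

0.1735


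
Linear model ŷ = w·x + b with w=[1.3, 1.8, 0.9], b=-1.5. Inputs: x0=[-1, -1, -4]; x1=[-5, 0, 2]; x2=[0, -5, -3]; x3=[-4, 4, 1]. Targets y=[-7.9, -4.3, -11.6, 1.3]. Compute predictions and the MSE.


ŷ0 = (1.3)·(-1) + (1.8)·(-1) + (0.9)·(-4) - 1.5 = -8.2
ŷ1 = (1.3)·(-5) + (1.8)·(0) + (0.9)·(2) - 1.5 = -6.2
ŷ2 = (1.3)·(0) + (1.8)·(-5) + (0.9)·(-3) - 1.5 = -13.2
ŷ3 = (1.3)·(-4) + (1.8)·(4) + (0.9)·(1) - 1.5 = 1.4
errors² = [0.09, 3.61, 2.56, 0.01]
MSE = 6.2700/4 = 1.5675

1.5675


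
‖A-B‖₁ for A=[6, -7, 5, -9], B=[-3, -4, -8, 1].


d = |6+ 3| + |-7+ 4| + |5+ 8| + |-9-1|
  = 9 + 3 + 13 + 10
  = 35

35


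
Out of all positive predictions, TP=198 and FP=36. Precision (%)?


Precision = TP/(TP+FP)
= 198/(198+36)
= 198/234 = 84.62%

84.62%


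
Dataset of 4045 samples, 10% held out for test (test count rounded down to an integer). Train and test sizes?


Test = ⌊4045·10/100⌋ = 404
Train = 4045 - 404 = 3641

Train: 3641, Test: 404


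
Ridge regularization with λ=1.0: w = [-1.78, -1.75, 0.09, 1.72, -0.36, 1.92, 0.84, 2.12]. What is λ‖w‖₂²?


‖w‖₂² = (-1.78)² + (-1.75)² + (0.09)² + (1.72)² + (-0.36)² + (1.92)² + (0.84)² + (2.12)²
     = 3.1684 + 3.0625 + 0.0081 + 2.9584 + 0.1296 + 3.6864 + 0.7056 + 4.4944
     = 18.2134
λ·‖w‖₂² = 1.0·18.2134 = 18.2134

18.2134


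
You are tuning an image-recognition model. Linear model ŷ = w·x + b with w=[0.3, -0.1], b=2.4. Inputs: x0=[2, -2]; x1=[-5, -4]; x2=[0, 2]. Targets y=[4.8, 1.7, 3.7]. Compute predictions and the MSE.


ŷ0 = (0.3)·(2) + (-0.1)·(-2) + 2.4 = 3.2
ŷ1 = (0.3)·(-5) + (-0.1)·(-4) + 2.4 = 1.3
ŷ2 = (0.3)·(0) + (-0.1)·(2) + 2.4 = 2.2
errors² = [2.56, 0.16, 2.25]
MSE = 4.9700/3 = 1.6567

1.6567


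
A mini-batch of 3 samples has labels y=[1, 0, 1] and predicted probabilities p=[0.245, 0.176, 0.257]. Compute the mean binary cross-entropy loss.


L[0] = -ln(0.245) = 1.4065
L[1] = -ln(1-0.176) = -ln(0.824) = 0.1936
L[2] = -ln(0.257) = 1.3587
mean = (1.4065 + 0.1936 + 1.3587)/3 = 0.9863

0.9863


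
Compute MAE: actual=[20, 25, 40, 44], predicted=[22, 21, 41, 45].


Absolute errors: |20-22|=2, |25-21|=4, |40-41|=1, |44-45|=1
Sum = 8
MAE = 8/4 = 2

2


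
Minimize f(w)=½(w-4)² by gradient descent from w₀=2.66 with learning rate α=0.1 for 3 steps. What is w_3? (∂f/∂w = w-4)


step 1: grad = 2.66-4 = -1.34; w = 2.66 - 0.1·(-1.34) = 2.794
step 2: grad = 2.794-4 = -1.206; w = 2.794 - 0.1·(-1.206) = 2.9146
step 3: grad = 2.9146-4 = -1.0854; w = 2.9146 - 0.1·(-1.0854) = 3.02314

3.02314


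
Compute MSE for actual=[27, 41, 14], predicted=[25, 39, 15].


Squared errors: (27-25)²=4, (41-39)²=4, (14-15)²=1
Sum = 9
MSE = 9/3 = 3

3


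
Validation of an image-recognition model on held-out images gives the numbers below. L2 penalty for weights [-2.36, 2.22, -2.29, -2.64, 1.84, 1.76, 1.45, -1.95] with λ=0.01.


‖w‖₂² = (-2.36)² + (2.22)² + (-2.29)² + (-2.64)² + (1.84)² + (1.76)² + (1.45)² + (-1.95)²
     = 5.5696 + 4.9284 + 5.2441 + 6.9696 + 3.3856 + 3.0976 + 2.1025 + 3.8025
     = 35.0999
λ·‖w‖₂² = 0.01·35.0999 = 0.350999

0.350999


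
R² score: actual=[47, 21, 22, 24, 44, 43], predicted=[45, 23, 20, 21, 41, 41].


ȳ = 33.5
SS_res = Σ(y-ŷ)² = 34
SS_tot = Σ(y-ȳ)² = 761.5
R² = 1 - SS_res/SS_tot = 1 - 0.0446 = 0.9554

0.9554


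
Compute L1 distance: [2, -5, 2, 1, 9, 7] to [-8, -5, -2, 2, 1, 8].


d = |2+ 8| + |-5+ 5| + |2+ 2| + |1-2| + |9-1| + |7-8|
  = 10 + 0 + 4 + 1 + 8 + 1
  = 24

24


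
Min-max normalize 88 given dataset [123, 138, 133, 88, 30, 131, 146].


min=30, max=146
(88-30)/(146-30) = 58/116 = 0.5

0.5


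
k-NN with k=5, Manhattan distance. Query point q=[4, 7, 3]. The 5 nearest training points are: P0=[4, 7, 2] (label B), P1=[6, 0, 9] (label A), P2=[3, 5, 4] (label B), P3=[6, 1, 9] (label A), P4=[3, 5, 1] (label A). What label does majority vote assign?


d(q,P0) = 1  (label B)
d(q,P1) = 15  (label A)
d(q,P2) = 4  (label B)
d(q,P3) = 14  (label A)
d(q,P4) = 5  (label A)
Votes: A=3, B=2
Majority → A

A


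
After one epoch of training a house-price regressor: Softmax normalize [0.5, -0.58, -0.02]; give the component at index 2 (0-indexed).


Exponentials: e^0.5=1.6487, e^-0.58=0.5599, e^-0.02=0.9802
Sum = 3.1888
Softmax = [0.517, 0.1756, 0.3074]
p[2] = 0.9802/3.1888 = 0.3074

0.3074


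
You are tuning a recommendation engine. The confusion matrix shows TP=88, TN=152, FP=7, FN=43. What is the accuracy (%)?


Accuracy = (TP+TN)/(TP+TN+FP+FN)
= (88+152)/(290)
= 240/290 = 82.76%

82.76%


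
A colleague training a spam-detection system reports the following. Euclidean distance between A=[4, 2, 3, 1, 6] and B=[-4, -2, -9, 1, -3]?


d = √((4+ 4)² + (2+ 2)² + (3+ 9)² + (1-1)² + (6+ 3)²)
  = √(64 + 16 + 144 + 0 + 81)
  = √305 = 17.4642

17.4642


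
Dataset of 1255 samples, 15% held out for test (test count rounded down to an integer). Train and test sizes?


Test = ⌊1255·15/100⌋ = 188
Train = 1255 - 188 = 1067

Train: 1067, Test: 188


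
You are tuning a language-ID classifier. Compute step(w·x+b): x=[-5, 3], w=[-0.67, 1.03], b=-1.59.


z = (-5)·(-0.67) + (3)·(1.03) - 1.59
  = 4.85
step(z) = 1 (z≥0)

1


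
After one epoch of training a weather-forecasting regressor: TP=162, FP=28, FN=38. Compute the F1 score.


Precision = 162/190 = 0.8526
Recall = 162/200 = 0.81
F1 = 2·P·R/(P+R) = 2·TP/(2·TP+FP+FN) = 324/(324+28+38) = 324/390 = 0.8308

0.8308


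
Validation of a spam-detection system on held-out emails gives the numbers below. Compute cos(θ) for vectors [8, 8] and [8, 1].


A·B = 8·8 + 8·1 = 72
‖A‖ = √128 = 11.3137, ‖B‖ = √65 = 8.0623
cos = 72/(√128·√65) = 72/√8320 = 0.7894

0.7894


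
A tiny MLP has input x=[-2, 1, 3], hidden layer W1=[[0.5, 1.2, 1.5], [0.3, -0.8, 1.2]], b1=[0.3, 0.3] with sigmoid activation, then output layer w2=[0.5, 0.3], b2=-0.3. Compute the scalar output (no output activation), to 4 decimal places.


z1[0] = (0.5)·(-2) + (1.2)·(1) + (1.5)·(3) + 0.3 = 5.0
z1[1] = (0.3)·(-2) + (-0.8)·(1) + (1.2)·(3) + 0.3 = 2.5
h = sigmoid(z1) = [0.9933, 0.9241]
output = (0.5)·(0.9933) + (0.3)·(0.9241) - 0.3 = 0.4739

0.4739


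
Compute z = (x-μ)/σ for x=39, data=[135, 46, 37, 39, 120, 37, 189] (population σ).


μ = 86.1429, σ = 57.0424
z = (39 - 86.1429)/57.0424 = -0.8265

-0.8265


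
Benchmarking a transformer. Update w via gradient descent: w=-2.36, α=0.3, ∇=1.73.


w_new = w - α·∇
= -2.36 - 0.3·1.73
= -2.36 - 0.519
= -2.879

-2.879


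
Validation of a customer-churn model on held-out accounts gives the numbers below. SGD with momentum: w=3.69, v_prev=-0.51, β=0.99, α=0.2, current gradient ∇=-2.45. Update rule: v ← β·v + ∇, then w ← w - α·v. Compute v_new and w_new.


v_new = 0.99·-0.51 - 2.45 = -0.5049 - 2.45 = -2.9549
w_new = 3.69 - 0.2·-2.9549 = 3.69 + 0.59098 = 4.28098

v_new=-2.9549, w_new=4.28098


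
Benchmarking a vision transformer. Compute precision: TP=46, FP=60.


Precision = TP/(TP+FP)
= 46/(46+60)
= 46/106 = 43.4%

43.4%


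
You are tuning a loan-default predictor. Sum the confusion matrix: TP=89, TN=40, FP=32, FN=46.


Total = TP + TN + FP + FN
= 89 + 40 + 32 + 46
= 207
(Predicted positive: 121, predicted negative: 86)

207


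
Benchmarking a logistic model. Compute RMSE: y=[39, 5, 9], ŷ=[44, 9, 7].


MSE = 45/3 = 15
RMSE = √(45/3) = 3.873

3.873


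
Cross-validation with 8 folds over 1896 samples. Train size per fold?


Fold size = 1896/8 = 237
Training per fold = 1896 - 237 = 1659

1659


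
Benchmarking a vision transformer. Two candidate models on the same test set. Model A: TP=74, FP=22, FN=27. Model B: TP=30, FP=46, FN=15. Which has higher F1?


Model A: P=74/96=0.7708, R=74/101=0.7327, F1=2PR/(P+R)=2TP/(2TP+FP+FN)=148/197=0.7513
Model B: P=30/76=0.3947, R=30/45=0.6667, F1=2PR/(P+R)=2TP/(2TP+FP+FN)=60/121=0.4959
0.7513 > 0.4959 → Model A

Model A


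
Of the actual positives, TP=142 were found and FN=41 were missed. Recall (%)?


Recall = TP/(TP+FN)
= 142/(142+41)
= 142/183 = 77.6%

77.6%


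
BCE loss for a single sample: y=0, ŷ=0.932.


BCE = -[y·ln(p) + (1-y)·ln(1-p)]
= -0 - 1·ln(1-0.932)
= -ln(0.068) = 2.6882

2.6882


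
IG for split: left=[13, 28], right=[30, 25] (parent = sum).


Parent = [43, 53], H_parent = 0.9922
H_left = 0.9012 (n=41), H_right = 0.994 (n=55)
H_children = (41/96)·0.9012 + (55/96)·0.994 = 0.9544
IG = 0.9922 - 0.9544 = 0.0378

0.0378


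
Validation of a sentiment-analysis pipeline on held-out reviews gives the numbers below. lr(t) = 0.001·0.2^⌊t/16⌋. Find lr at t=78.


n_drops = ⌊78/16⌋ = 4
lr = 0.001·0.2^4 = 0.001·0.0016 = 0.0000016

0.0000016


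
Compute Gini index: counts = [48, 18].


Probabilities: [48/66, 18/66] ≈ [0.7273, 0.2727]
Σpᵢ² = (2304 + 324)/66² = 2628/4356
Gini = 1 - Σpᵢ² = 1 - 2628/4356 = 0.3967

0.3967


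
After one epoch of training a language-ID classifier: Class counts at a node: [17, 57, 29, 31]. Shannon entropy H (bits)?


Probabilities: [17/134, 57/134, 29/134, 31/134] ≈ [0.1269, 0.4254, 0.2164, 0.2313]
H = -((17/134)·log₂(17/134) + (57/134)·log₂(57/134) + (29/134)·log₂(29/134) + (31/134)·log₂(31/134))
  = 1.8689 bits

1.8689 bits


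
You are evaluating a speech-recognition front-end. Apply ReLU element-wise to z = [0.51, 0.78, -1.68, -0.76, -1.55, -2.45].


ReLU(0.51) = max(0, 0.51) = 0.51
ReLU(0.78) = max(0, 0.78) = 0.78
ReLU(-1.68) = max(0, -1.68) = 0.0
ReLU(-0.76) = max(0, -0.76) = 0.0
ReLU(-1.55) = max(0, -1.55) = 0.0
ReLU(-2.45) = max(0, -2.45) = 0.0
result = [0.51, 0.78, 0.0, 0.0, 0.0, 0.0]

[0.51, 0.78, 0.0, 0.0, 0.0, 0.0]


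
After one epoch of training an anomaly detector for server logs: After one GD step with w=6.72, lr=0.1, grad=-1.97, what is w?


w_new = w - α·∇
= 6.72 - 0.1·-1.97
= 6.72 + 0.197
= 6.917

6.917


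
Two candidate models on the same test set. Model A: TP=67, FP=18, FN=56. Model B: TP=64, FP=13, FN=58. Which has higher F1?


Model A: P=67/85=0.7882, R=67/123=0.5447, F1=2PR/(P+R)=2TP/(2TP+FP+FN)=134/208=0.6442
Model B: P=64/77=0.8312, R=64/122=0.5246, F1=2PR/(P+R)=2TP/(2TP+FP+FN)=128/199=0.6432
0.6442 > 0.6432 → Model A

Model A


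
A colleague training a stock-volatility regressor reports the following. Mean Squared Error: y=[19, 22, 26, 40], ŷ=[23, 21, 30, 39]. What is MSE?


Squared errors: (19-23)²=16, (22-21)²=1, (26-30)²=16, (40-39)²=1
Sum = 34
MSE = 34/4 = 17/2

17/2


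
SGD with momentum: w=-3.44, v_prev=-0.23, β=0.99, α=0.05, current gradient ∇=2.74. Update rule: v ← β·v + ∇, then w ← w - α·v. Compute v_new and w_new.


v_new = 0.99·-0.23 + 2.74 = -0.2277 + 2.74 = 2.5123
w_new = -3.44 - 0.05·2.5123 = -3.44 - 0.125615 = -3.565615

v_new=2.5123, w_new=-3.565615


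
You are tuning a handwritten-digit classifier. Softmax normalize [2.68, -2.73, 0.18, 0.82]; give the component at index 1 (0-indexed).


Exponentials: e^2.68=14.5851, e^-2.73=0.0652, e^0.18=1.1972, e^0.82=2.2705
Sum = 18.118
Softmax = [0.805, 0.0036, 0.0661, 0.1253]
p[1] = 0.0652/18.118 = 0.0036

0.0036


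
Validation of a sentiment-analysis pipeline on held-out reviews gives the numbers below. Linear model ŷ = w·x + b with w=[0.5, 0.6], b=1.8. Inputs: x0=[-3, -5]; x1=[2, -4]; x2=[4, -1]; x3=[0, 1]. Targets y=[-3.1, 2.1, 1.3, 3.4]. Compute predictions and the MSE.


ŷ0 = (0.5)·(-3) + (0.6)·(-5) + 1.8 = -2.7
ŷ1 = (0.5)·(2) + (0.6)·(-4) + 1.8 = 0.4
ŷ2 = (0.5)·(4) + (0.6)·(-1) + 1.8 = 3.2
ŷ3 = (0.5)·(0) + (0.6)·(1) + 1.8 = 2.4
errors² = [0.16, 2.89, 3.61, 1.0]
MSE = 7.6600/4 = 1.915

1.915


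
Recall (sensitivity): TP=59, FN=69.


Recall = TP/(TP+FN)
= 59/(59+69)
= 59/128 = 46.09%

46.09%


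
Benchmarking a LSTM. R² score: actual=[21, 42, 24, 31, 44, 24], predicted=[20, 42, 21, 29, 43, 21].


ȳ = 31
SS_res = Σ(y-ŷ)² = 24
SS_tot = Σ(y-ȳ)² = 488
R² = 1 - SS_res/SS_tot = 1 - 0.0492 = 0.9508

0.9508


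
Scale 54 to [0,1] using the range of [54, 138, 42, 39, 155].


min=39, max=155
(54-39)/(155-39) = 15/116 = 0.1293

0.1293


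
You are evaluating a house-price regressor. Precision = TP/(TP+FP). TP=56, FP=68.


Precision = TP/(TP+FP)
= 56/(56+68)
= 56/124 = 45.16%

45.16%


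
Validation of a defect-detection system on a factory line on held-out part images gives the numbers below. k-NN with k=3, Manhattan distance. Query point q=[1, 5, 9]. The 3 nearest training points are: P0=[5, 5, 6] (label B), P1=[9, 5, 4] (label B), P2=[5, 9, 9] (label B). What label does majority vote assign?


d(q,P0) = 7  (label B)
d(q,P1) = 13  (label B)
d(q,P2) = 8  (label B)
Votes: A=0, B=3
Majority → B

B


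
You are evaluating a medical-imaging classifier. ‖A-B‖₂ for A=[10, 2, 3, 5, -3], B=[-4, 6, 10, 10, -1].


d = √((10+ 4)² + (2-6)² + (3-10)² + (5-10)² + (-3+ 1)²)
  = √(196 + 16 + 49 + 25 + 4)
  = √290 = 17.0294

17.0294


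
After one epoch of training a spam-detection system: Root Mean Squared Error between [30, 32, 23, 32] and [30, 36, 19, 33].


MSE = 33/4 = 8.25
RMSE = √(33/4) = 2.8723

2.8723


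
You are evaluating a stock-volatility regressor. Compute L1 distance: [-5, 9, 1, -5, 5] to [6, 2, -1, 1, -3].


d = |-5-6| + |9-2| + |1+ 1| + |-5-1| + |5+ 3|
  = 11 + 7 + 2 + 6 + 8
  = 34

34


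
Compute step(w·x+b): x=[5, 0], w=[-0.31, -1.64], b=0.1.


z = (5)·(-0.31) + (0)·(-1.64) + 0.1
  = -1.45
step(z) = 0 (z<0)

0


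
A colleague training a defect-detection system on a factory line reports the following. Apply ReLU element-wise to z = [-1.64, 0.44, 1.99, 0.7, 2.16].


ReLU(-1.64) = max(0, -1.64) = 0.0
ReLU(0.44) = max(0, 0.44) = 0.44
ReLU(1.99) = max(0, 1.99) = 1.99
ReLU(0.7) = max(0, 0.7) = 0.7
ReLU(2.16) = max(0, 2.16) = 2.16
result = [0.0, 0.44, 1.99, 0.7, 2.16]

[0.0, 0.44, 1.99, 0.7, 2.16]


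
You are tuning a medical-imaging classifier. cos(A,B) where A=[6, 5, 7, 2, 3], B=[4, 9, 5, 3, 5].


A·B = 6·4 + 5·9 + 7·5 + 2·3 + 3·5 = 125
‖A‖ = √123 = 11.0905, ‖B‖ = √156 = 12.49
cos = 125/(√123·√156) = 125/√19188 = 0.9024

0.9024


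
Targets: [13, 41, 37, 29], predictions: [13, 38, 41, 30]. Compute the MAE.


Absolute errors: |13-13|=0, |41-38|=3, |37-41|=4, |29-30|=1
Sum = 8
MAE = 8/4 = 2

2


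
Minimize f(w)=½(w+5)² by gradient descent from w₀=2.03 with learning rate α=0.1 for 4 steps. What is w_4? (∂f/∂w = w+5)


step 1: grad = 2.03+5 = 7.03; w = 2.03 - 0.1·(7.03) = 1.327
step 2: grad = 1.327+5 = 6.327; w = 1.327 - 0.1·(6.327) = 0.6943
step 3: grad = 0.6943+5 = 5.6943; w = 0.6943 - 0.1·(5.6943) = 0.12487
step 4: grad = 0.12487+5 = 5.12487; w = 0.12487 - 0.1·(5.12487) = -0.387617

-0.387617


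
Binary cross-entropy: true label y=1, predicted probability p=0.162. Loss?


BCE = -[y·ln(p) + (1-y)·ln(1-p)]
= -1·ln(0.162) - 0
= -ln(0.162) = 1.8202

1.8202


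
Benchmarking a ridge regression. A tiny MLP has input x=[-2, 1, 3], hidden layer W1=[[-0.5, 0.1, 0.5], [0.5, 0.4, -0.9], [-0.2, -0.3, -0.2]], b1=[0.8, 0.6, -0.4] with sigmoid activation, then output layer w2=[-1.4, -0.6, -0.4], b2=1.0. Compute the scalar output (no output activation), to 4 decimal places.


z1[0] = (-0.5)·(-2) + (0.1)·(1) + (0.5)·(3) + 0.8 = 3.4
z1[1] = (0.5)·(-2) + (0.4)·(1) + (-0.9)·(3) + 0.6 = -2.7
z1[2] = (-0.2)·(-2) + (-0.3)·(1) + (-0.2)·(3) - 0.4 = -0.9
h = sigmoid(z1) = [0.9677, 0.063, 0.2891]
output = (-1.4)·(0.9677) + (-0.6)·(0.063) + (-0.4)·(0.2891) + 1.0 = -0.5082

-0.5082


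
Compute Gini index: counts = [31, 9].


Probabilities: [31/40, 9/40] ≈ [0.775, 0.225]
Σpᵢ² = (961 + 81)/40² = 1042/1600
Gini = 1 - Σpᵢ² = 1 - 1042/1600 = 0.3488

0.3488


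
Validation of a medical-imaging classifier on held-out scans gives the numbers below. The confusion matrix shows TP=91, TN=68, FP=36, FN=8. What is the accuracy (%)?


Accuracy = (TP+TN)/(TP+TN+FP+FN)
= (91+68)/(203)
= 159/203 = 78.33%

78.33%


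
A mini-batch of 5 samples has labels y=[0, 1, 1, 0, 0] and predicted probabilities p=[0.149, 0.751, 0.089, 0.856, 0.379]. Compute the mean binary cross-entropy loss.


L[0] = -ln(1-0.149) = -ln(0.851) = 0.1613
L[1] = -ln(0.751) = 0.2863
L[2] = -ln(0.089) = 2.4191
L[3] = -ln(1-0.856) = -ln(0.144) = 1.9379
L[4] = -ln(1-0.379) = -ln(0.621) = 0.4764
mean = (0.1613 + 0.2863 + 2.4191 + 1.9379 + 0.4764)/5 = 1.0562

1.0562


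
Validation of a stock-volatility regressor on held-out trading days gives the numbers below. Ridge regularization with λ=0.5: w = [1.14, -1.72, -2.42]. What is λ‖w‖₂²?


‖w‖₂² = (1.14)² + (-1.72)² + (-2.42)²
     = 1.2996 + 2.9584 + 5.8564
     = 10.1144
λ·‖w‖₂² = 0.5·10.1144 = 5.0572

5.0572


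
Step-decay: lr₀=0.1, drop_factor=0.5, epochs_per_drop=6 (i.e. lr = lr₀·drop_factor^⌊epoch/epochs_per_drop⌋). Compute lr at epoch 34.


n_drops = ⌊34/6⌋ = 5
lr = 0.1·0.5^5 = 0.1·0.03125 = 0.003125

0.003125


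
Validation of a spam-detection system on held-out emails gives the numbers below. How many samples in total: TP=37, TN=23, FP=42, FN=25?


Total = TP + TN + FP + FN
= 37 + 23 + 42 + 25
= 127
(Predicted positive: 79, predicted negative: 48)

127


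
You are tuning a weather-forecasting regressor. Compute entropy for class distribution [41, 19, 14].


Probabilities: [41/74, 19/74, 14/74] ≈ [0.5541, 0.2568, 0.1892]
H = -((41/74)·log₂(41/74) + (19/74)·log₂(19/74) + (14/74)·log₂(14/74))
  = 1.4301 bits

1.4301 bits


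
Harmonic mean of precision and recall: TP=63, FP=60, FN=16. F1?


Precision = 63/123 = 0.5122
Recall = 63/79 = 0.7975
F1 = 2·P·R/(P+R) = 2·TP/(2·TP+FP+FN) = 126/(126+60+16) = 126/202 = 0.6238

0.6238


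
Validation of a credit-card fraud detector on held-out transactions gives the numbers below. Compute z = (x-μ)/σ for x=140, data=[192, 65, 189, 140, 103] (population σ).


μ = 137.8, σ = 49.1422
z = (140 - 137.8)/49.1422 = 0.0448

0.0448


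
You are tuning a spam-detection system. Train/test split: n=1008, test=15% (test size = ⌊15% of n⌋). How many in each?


Test = ⌊1008·15/100⌋ = 151
Train = 1008 - 151 = 857

Train: 857, Test: 151


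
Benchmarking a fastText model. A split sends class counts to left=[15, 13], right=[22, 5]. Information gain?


Parent = [37, 18], H_parent = 0.9121
H_left = 0.9963 (n=28), H_right = 0.6913 (n=27)
H_children = (28/55)·0.9963 + (27/55)·0.6913 = 0.8466
IG = 0.9121 - 0.8466 = 0.0655

0.0655


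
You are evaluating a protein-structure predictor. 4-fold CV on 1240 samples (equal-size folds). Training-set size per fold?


Fold size = 1240/4 = 310
Training per fold = 1240 - 310 = 930

930


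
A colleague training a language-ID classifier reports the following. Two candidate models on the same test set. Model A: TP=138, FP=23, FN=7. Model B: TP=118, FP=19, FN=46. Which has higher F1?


Model A: P=138/161=0.8571, R=138/145=0.9517, F1=2PR/(P+R)=2TP/(2TP+FP+FN)=276/306=0.902
Model B: P=118/137=0.8613, R=118/164=0.7195, F1=2PR/(P+R)=2TP/(2TP+FP+FN)=236/301=0.7841
0.902 > 0.7841 → Model A

Model A


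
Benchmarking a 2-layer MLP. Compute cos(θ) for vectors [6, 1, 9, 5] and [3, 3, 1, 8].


A·B = 6·3 + 1·3 + 9·1 + 5·8 = 70
‖A‖ = √143 = 11.9583, ‖B‖ = √83 = 9.1104
cos = 70/(√143·√83) = 70/√11869 = 0.6425

0.6425


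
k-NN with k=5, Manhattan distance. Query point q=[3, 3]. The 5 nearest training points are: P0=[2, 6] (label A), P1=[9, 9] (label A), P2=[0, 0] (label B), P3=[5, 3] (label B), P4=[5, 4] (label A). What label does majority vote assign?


d(q,P0) = 4  (label A)
d(q,P1) = 12  (label A)
d(q,P2) = 6  (label B)
d(q,P3) = 2  (label B)
d(q,P4) = 3  (label A)
Votes: A=3, B=2
Majority → A

A


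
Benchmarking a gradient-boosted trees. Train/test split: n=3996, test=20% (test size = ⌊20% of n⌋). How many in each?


Test = ⌊3996·20/100⌋ = 799
Train = 3996 - 799 = 3197

Train: 3197, Test: 799


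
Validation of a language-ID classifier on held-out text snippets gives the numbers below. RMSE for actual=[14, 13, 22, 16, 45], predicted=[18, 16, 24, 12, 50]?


MSE = 70/5 = 14
RMSE = √(70/5) = 3.7417

3.7417


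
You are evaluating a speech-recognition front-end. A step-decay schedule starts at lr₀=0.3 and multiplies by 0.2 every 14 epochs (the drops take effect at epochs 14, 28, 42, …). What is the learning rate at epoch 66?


n_drops = ⌊66/14⌋ = 4
lr = 0.3·0.2^4 = 0.3·0.0016 = 0.00048

0.00048


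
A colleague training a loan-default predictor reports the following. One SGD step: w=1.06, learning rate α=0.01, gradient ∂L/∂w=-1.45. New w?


w_new = w - α·∇
= 1.06 - 0.01·-1.45
= 1.06 + 0.0145
= 1.0745

1.0745


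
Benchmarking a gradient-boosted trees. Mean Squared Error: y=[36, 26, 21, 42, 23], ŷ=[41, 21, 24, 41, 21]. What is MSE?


Squared errors: (36-41)²=25, (26-21)²=25, (21-24)²=9, (42-41)²=1, (23-21)²=4
Sum = 64
MSE = 64/5 = 64/5

64/5


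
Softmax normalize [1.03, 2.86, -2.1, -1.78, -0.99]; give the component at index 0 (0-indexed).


Exponentials: e^1.03=2.8011, e^2.86=17.4615, e^-2.1=0.1225, e^-1.78=0.1686, e^-0.99=0.3716
Sum = 20.9253
Softmax = [0.1339, 0.8345, 0.0059, 0.0081, 0.0178]
p[0] = 2.8011/20.9253 = 0.1339

0.1339


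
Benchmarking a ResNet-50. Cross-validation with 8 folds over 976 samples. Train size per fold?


Fold size = 976/8 = 122
Training per fold = 976 - 122 = 854

854


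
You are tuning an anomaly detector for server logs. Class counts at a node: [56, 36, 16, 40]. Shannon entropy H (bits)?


Probabilities: [56/148, 36/148, 16/148, 40/148] ≈ [0.3784, 0.2432, 0.1081, 0.2703]
H = -((56/148)·log₂(56/148) + (36/148)·log₂(36/148) + (16/148)·log₂(16/148) + (40/148)·log₂(40/148))
  = 1.8837 bits

1.8837 bits


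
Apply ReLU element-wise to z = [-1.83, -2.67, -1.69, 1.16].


ReLU(-1.83) = max(0, -1.83) = 0.0
ReLU(-2.67) = max(0, -2.67) = 0.0
ReLU(-1.69) = max(0, -1.69) = 0.0
ReLU(1.16) = max(0, 1.16) = 1.16
result = [0.0, 0.0, 0.0, 1.16]

[0.0, 0.0, 0.0, 1.16]


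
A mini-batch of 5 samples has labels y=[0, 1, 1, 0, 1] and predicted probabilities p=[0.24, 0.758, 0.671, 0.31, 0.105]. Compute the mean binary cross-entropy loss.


L[0] = -ln(1-0.24) = -ln(0.76) = 0.2744
L[1] = -ln(0.758) = 0.2771
L[2] = -ln(0.671) = 0.399
L[3] = -ln(1-0.31) = -ln(0.69) = 0.3711
L[4] = -ln(0.105) = 2.2538
mean = (0.2744 + 0.2771 + 0.399 + 0.3711 + 2.2538)/5 = 0.7151

0.7151


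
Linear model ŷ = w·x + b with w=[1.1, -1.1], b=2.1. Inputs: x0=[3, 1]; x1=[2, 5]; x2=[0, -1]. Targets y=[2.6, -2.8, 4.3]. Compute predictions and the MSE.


ŷ0 = (1.1)·(3) + (-1.1)·(1) + 2.1 = 4.3
ŷ1 = (1.1)·(2) + (-1.1)·(5) + 2.1 = -1.2
ŷ2 = (1.1)·(0) + (-1.1)·(-1) + 2.1 = 3.2
errors² = [2.89, 2.56, 1.21]
MSE = 6.6600/3 = 2.22

2.22


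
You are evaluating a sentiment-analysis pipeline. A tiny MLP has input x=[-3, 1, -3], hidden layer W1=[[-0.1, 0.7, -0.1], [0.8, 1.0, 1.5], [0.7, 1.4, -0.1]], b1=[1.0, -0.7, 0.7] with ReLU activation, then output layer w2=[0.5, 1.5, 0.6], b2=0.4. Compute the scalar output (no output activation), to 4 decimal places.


z1[0] = (-0.1)·(-3) + (0.7)·(1) + (-0.1)·(-3) + 1.0 = 2.3
z1[1] = (0.8)·(-3) + (1.0)·(1) + (1.5)·(-3) - 0.7 = -6.6
z1[2] = (0.7)·(-3) + (1.4)·(1) + (-0.1)·(-3) + 0.7 = 0.3
h = ReLU(z1) = [2.3, 0.0, 0.3]
output = (0.5)·(2.3) + (1.5)·(0.0) + (0.6)·(0.3) + 0.4 = 1.73

1.73


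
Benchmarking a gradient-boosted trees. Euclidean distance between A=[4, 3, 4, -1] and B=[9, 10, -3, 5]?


d = √((4-9)² + (3-10)² + (4+ 3)² + (-1-5)²)
  = √(25 + 49 + 49 + 36)
  = √159 = 12.6095

12.6095


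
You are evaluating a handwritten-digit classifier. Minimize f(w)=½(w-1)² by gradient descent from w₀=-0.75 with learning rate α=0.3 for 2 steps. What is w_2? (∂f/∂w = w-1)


step 1: grad = -0.75-1 = -1.75; w = -0.75 - 0.3·(-1.75) = -0.225
step 2: grad = -0.225-1 = -1.225; w = -0.225 - 0.3·(-1.225) = 0.1425

0.1425


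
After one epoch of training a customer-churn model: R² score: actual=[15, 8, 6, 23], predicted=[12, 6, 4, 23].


ȳ = 13
SS_res = Σ(y-ŷ)² = 17
SS_tot = Σ(y-ȳ)² = 178
R² = 1 - SS_res/SS_tot = 1 - 0.0955 = 0.9045

0.9045


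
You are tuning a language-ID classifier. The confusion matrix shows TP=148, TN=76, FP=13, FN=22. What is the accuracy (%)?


Accuracy = (TP+TN)/(TP+TN+FP+FN)
= (148+76)/(259)
= 224/259 = 86.49%

86.49%


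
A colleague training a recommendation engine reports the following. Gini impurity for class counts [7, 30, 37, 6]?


Probabilities: [7/80, 30/80, 37/80, 6/80] ≈ [0.0875, 0.375, 0.4625, 0.075]
Σpᵢ² = (49 + 900 + 1369 + 36)/80² = 2354/6400
Gini = 1 - Σpᵢ² = 1 - 2354/6400 = 0.6322

0.6322


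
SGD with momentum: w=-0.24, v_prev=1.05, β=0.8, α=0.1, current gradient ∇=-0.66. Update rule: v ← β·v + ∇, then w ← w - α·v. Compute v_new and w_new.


v_new = 0.8·1.05 - 0.66 = 0.84 - 0.66 = 0.18
w_new = -0.24 - 0.1·0.18 = -0.24 - 0.018 = -0.258

v_new=0.18, w_new=-0.258


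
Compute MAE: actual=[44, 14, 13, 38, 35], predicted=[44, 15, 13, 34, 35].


Absolute errors: |44-44|=0, |14-15|=1, |13-13|=0, |38-34|=4, |35-35|=0
Sum = 5
MAE = 5/5 = 1

1


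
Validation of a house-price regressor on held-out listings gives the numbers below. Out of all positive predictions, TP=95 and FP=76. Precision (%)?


Precision = TP/(TP+FP)
= 95/(95+76)
= 95/171 = 55.56%

55.56%


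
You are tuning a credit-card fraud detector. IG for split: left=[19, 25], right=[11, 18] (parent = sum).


Parent = [30, 43], H_parent = 0.977
H_left = 0.9865 (n=44), H_right = 0.9576 (n=29)
H_children = (44/73)·0.9865 + (29/73)·0.9576 = 0.975
IG = 0.977 - 0.975 = 0.002

0.002


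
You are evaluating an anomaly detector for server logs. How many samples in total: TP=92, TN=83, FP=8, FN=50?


Total = TP + TN + FP + FN
= 92 + 83 + 8 + 50
= 233
(Predicted positive: 100, predicted negative: 133)

233


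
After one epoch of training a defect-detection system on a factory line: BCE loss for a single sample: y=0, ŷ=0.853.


BCE = -[y·ln(p) + (1-y)·ln(1-p)]
= -0 - 1·ln(1-0.853)
= -ln(0.147) = 1.9173

1.9173


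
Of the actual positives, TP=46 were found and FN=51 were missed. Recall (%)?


Recall = TP/(TP+FN)
= 46/(46+51)
= 46/97 = 47.42%

47.42%


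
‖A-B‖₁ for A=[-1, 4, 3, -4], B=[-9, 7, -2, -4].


d = |-1+ 9| + |4-7| + |3+ 2| + |-4+ 4|
  = 8 + 3 + 5 + 0
  = 16

16


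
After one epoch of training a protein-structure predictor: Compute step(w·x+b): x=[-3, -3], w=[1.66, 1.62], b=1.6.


z = (-3)·(1.66) + (-3)·(1.62) + 1.6
  = -8.24
step(z) = 0 (z<0)

0


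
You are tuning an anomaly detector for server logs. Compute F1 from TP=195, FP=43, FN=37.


Precision = 195/238 = 0.8193
Recall = 195/232 = 0.8405
F1 = 2·P·R/(P+R) = 2·TP/(2·TP+FP+FN) = 390/(390+43+37) = 390/470 = 0.8298

0.8298


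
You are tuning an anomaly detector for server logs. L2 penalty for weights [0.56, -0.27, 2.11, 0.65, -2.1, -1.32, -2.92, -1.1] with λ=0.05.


‖w‖₂² = (0.56)² + (-0.27)² + (2.11)² + (0.65)² + (-2.1)² + (-1.32)² + (-2.92)² + (-1.1)²
     = 0.3136 + 0.0729 + 4.4521 + 0.4225 + 4.41 + 1.7424 + 8.5264 + 1.21
     = 21.1499
λ·‖w‖₂² = 0.05·21.1499 = 1.057495

1.057495


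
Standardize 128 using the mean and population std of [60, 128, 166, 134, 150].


μ = 127.6, σ = 36.2966
z = (128 - 127.6)/36.2966 = 0.011

0.011


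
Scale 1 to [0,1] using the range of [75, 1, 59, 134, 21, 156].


min=1, max=156
(1-1)/(156-1) = 0/155 = 0.0

0.0


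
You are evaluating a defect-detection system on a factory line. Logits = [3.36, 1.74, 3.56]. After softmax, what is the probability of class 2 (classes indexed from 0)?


Exponentials: e^3.36=28.7892, e^1.74=5.6973, e^3.56=35.1632
Sum = 69.6497
Softmax = [0.4133, 0.0818, 0.5049]
p[2] = 35.1632/69.6497 = 0.5049

0.5049


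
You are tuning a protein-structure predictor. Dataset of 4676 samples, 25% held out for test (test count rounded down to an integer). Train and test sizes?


Test = ⌊4676·25/100⌋ = 1169
Train = 4676 - 1169 = 3507

Train: 3507, Test: 1169


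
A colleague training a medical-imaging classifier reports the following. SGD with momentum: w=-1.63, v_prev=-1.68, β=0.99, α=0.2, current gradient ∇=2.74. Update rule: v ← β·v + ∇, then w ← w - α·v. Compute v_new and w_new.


v_new = 0.99·-1.68 + 2.74 = -1.6632 + 2.74 = 1.0768
w_new = -1.63 - 0.2·1.0768 = -1.63 - 0.21536 = -1.84536

v_new=1.0768, w_new=-1.84536


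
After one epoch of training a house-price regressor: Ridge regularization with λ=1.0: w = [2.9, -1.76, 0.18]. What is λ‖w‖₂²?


‖w‖₂² = (2.9)² + (-1.76)² + (0.18)²
     = 8.41 + 3.0976 + 0.0324
     = 11.54
λ·‖w‖₂² = 1.0·11.54 = 11.54

11.54


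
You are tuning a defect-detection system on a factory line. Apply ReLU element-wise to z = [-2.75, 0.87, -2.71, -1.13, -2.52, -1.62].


ReLU(-2.75) = max(0, -2.75) = 0.0
ReLU(0.87) = max(0, 0.87) = 0.87
ReLU(-2.71) = max(0, -2.71) = 0.0
ReLU(-1.13) = max(0, -1.13) = 0.0
ReLU(-2.52) = max(0, -2.52) = 0.0
ReLU(-1.62) = max(0, -1.62) = 0.0
result = [0.0, 0.87, 0.0, 0.0, 0.0, 0.0]

[0.0, 0.87, 0.0, 0.0, 0.0, 0.0]


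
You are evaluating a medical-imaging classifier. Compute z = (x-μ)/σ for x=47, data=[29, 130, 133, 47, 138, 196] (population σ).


μ = 112.1667, σ = 57.1706
z = (47 - 112.1667)/57.1706 = -1.1399

-1.1399


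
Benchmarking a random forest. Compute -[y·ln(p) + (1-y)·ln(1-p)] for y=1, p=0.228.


BCE = -[y·ln(p) + (1-y)·ln(1-p)]
= -1·ln(0.228) - 0
= -ln(0.228) = 1.4784

1.4784


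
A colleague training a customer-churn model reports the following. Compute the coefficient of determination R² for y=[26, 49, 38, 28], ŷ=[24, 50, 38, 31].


ȳ = 35.25
SS_res = Σ(y-ŷ)² = 14
SS_tot = Σ(y-ȳ)² = 334.75
R² = 1 - SS_res/SS_tot = 1 - 0.0418 = 0.9582

0.9582


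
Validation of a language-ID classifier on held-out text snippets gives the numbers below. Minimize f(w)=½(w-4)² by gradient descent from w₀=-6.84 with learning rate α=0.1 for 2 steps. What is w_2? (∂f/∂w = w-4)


step 1: grad = -6.84-4 = -10.84; w = -6.84 - 0.1·(-10.84) = -5.756
step 2: grad = -5.756-4 = -9.756; w = -5.756 - 0.1·(-9.756) = -4.7804

-4.7804


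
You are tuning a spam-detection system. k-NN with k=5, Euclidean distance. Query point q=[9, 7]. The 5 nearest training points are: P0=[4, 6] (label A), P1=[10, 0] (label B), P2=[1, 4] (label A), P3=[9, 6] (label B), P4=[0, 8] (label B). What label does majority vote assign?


d(q,P0) = 5.099  (label A)
d(q,P1) = 7.0711  (label B)
d(q,P2) = 8.544  (label A)
d(q,P3) = 1.0  (label B)
d(q,P4) = 9.0554  (label B)
Votes: A=2, B=3
Majority → B

B


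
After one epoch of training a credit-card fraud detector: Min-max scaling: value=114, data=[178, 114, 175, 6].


min=6, max=178
(114-6)/(178-6) = 108/172 = 0.6279

0.6279


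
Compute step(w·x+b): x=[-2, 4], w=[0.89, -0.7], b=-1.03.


z = (-2)·(0.89) + (4)·(-0.7) - 1.03
  = -5.61
step(z) = 0 (z<0)

0


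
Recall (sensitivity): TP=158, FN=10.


Recall = TP/(TP+FN)
= 158/(158+10)
= 158/168 = 94.05%

94.05%


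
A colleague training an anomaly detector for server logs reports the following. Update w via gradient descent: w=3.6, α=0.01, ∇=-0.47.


w_new = w - α·∇
= 3.6 - 0.01·-0.47
= 3.6 + 0.0047
= 3.6047

3.6047


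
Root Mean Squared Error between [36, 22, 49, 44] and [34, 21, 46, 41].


MSE = 23/4 = 5.75
RMSE = √(23/4) = 2.3979

2.3979


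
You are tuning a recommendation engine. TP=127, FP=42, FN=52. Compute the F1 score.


Precision = 127/169 = 0.7515
Recall = 127/179 = 0.7095
F1 = 2·P·R/(P+R) = 2·TP/(2·TP+FP+FN) = 254/(254+42+52) = 254/348 = 0.7299

0.7299


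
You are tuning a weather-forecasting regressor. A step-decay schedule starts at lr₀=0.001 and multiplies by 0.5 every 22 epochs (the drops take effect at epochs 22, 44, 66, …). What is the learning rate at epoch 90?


n_drops = ⌊90/22⌋ = 4
lr = 0.001·0.5^4 = 0.001·0.0625 = 0.0000625

0.0000625


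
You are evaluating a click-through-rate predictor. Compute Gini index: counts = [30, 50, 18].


Probabilities: [30/98, 50/98, 18/98] ≈ [0.3061, 0.5102, 0.1837]
Σpᵢ² = (900 + 2500 + 324)/98² = 3724/9604
Gini = 1 - Σpᵢ² = 1 - 3724/9604 = 0.6122

0.6122


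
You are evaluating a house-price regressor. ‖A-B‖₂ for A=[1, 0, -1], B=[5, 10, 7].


d = √((1-5)² + (0-10)² + (-1-7)²)
  = √(16 + 100 + 64)
  = √180 = 13.4164

13.4164


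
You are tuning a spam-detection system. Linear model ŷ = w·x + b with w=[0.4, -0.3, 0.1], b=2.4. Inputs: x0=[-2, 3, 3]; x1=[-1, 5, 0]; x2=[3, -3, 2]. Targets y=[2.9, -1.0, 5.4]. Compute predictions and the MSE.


ŷ0 = (0.4)·(-2) + (-0.3)·(3) + (0.1)·(3) + 2.4 = 1.0
ŷ1 = (0.4)·(-1) + (-0.3)·(5) + (0.1)·(0) + 2.4 = 0.5
ŷ2 = (0.4)·(3) + (-0.3)·(-3) + (0.1)·(2) + 2.4 = 4.7
errors² = [3.61, 2.25, 0.49]
MSE = 6.3500/3 = 2.1167

2.1167


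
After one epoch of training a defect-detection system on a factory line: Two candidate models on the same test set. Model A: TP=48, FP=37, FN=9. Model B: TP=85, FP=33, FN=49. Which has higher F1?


Model A: P=48/85=0.5647, R=48/57=0.8421, F1=2PR/(P+R)=2TP/(2TP+FP+FN)=96/142=0.6761
Model B: P=85/118=0.7203, R=85/134=0.6343, F1=2PR/(P+R)=2TP/(2TP+FP+FN)=170/252=0.6746
0.6761 > 0.6746 → Model A

Model A


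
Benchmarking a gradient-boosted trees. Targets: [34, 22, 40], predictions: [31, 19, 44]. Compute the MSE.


Squared errors: (34-31)²=9, (22-19)²=9, (40-44)²=16
Sum = 34
MSE = 34/3 = 34/3

34/3


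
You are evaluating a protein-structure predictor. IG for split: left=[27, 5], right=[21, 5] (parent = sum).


Parent = [48, 10], H_parent = 0.6632
H_left = 0.6253 (n=32), H_right = 0.7063 (n=26)
H_children = (32/58)·0.6253 + (26/58)·0.7063 = 0.6616
IG = 0.6632 - 0.6616 = 0.0016

0.0016


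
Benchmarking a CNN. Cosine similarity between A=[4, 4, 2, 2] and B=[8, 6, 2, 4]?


A·B = 4·8 + 4·6 + 2·2 + 2·4 = 68
‖A‖ = √40 = 6.3246, ‖B‖ = √120 = 10.9545
cos = 68/(√40·√120) = 68/√4800 = 0.9815

0.9815


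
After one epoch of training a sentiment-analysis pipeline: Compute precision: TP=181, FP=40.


Precision = TP/(TP+FP)
= 181/(181+40)
= 181/221 = 81.9%

81.9%


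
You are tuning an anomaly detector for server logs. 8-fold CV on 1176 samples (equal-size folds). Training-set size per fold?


Fold size = 1176/8 = 147
Training per fold = 1176 - 147 = 1029

1029


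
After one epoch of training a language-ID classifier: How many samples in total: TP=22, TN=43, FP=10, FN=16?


Total = TP + TN + FP + FN
= 22 + 43 + 10 + 16
= 91
(Predicted positive: 32, predicted negative: 59)

91


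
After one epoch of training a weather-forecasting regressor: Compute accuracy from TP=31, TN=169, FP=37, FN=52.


Accuracy = (TP+TN)/(TP+TN+FP+FN)
= (31+169)/(289)
= 200/289 = 69.2%

69.2%


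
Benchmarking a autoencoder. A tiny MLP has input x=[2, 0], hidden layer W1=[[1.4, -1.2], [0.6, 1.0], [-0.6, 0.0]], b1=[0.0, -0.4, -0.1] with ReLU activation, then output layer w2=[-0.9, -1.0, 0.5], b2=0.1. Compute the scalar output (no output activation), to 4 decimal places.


z1[0] = (1.4)·(2) + (-1.2)·(0) + 0.0 = 2.8
z1[1] = (0.6)·(2) + (1.0)·(0) - 0.4 = 0.8
z1[2] = (-0.6)·(2) + (0.0)·(0) - 0.1 = -1.3
h = ReLU(z1) = [2.8, 0.8, 0.0]
output = (-0.9)·(2.8) + (-1.0)·(0.8) + (0.5)·(0.0) + 0.1 = -3.22

-3.22


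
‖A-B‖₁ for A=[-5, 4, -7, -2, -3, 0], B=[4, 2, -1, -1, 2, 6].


d = |-5-4| + |4-2| + |-7+ 1| + |-2+ 1| + |-3-2| + |0-6|
  = 9 + 2 + 6 + 1 + 5 + 6
  = 29

29


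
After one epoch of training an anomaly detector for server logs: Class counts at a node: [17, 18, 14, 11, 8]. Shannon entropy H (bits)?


Probabilities: [17/68, 18/68, 14/68, 11/68, 8/68] ≈ [0.25, 0.2647, 0.2059, 0.1618, 0.1176]
H = -((17/68)·log₂(17/68) + (18/68)·log₂(18/68) + (14/68)·log₂(14/68) + (11/68)·log₂(11/68) + (8/68)·log₂(8/68))
  = 2.2654 bits

2.2654 bits


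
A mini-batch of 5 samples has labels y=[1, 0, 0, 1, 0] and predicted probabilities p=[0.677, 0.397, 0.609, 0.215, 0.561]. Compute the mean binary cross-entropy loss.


L[0] = -ln(0.677) = 0.3901
L[1] = -ln(1-0.397) = -ln(0.603) = 0.5058
L[2] = -ln(1-0.609) = -ln(0.391) = 0.939
L[3] = -ln(0.215) = 1.5371
L[4] = -ln(1-0.561) = -ln(0.439) = 0.8233
mean = (0.3901 + 0.5058 + 0.939 + 1.5371 + 0.8233)/5 = 0.8391

0.8391


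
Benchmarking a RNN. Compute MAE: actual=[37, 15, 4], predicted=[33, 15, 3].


Absolute errors: |37-33|=4, |15-15|=0, |4-3|=1
Sum = 5
MAE = 5/3 = 5/3

5/3
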